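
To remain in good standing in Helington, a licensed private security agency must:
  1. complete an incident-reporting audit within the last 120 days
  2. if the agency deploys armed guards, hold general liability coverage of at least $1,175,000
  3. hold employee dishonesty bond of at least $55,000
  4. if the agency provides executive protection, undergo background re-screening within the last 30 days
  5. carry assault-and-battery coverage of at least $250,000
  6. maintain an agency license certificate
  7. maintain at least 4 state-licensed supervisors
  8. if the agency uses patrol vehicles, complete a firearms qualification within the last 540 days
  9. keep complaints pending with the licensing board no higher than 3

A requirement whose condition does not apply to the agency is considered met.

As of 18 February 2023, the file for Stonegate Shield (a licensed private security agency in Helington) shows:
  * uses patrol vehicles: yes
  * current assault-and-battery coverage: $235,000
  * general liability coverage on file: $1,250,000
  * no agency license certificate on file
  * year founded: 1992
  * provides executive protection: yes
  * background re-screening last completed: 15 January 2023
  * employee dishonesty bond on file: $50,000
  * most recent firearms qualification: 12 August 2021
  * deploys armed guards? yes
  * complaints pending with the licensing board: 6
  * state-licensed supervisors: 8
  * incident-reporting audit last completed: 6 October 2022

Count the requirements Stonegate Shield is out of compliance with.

1. incident-reporting audit 135 days ago vs limit 120 → not met
2. condition 'deploys armed guards' holds; general liability coverage $1,250,000 ≥ $1,175,000 → met
3. employee dishonesty bond $50,000 < $55,000 → not met
4. condition 'provides executive protection' holds; background re-screening 34 days ago vs limit 30 → not met
5. assault-and-battery coverage $235,000 < $250,000 → not met
6. agency license certificate absent → not met
7. state-licensed supervisors 8 ≥ 4 → met
8. condition 'uses patrol vehicles' holds; firearms qualification 555 days ago vs limit 540 → not met
9. complaints pending with the licensing board 6 > 3 → not met
Not met: 7 of 9

7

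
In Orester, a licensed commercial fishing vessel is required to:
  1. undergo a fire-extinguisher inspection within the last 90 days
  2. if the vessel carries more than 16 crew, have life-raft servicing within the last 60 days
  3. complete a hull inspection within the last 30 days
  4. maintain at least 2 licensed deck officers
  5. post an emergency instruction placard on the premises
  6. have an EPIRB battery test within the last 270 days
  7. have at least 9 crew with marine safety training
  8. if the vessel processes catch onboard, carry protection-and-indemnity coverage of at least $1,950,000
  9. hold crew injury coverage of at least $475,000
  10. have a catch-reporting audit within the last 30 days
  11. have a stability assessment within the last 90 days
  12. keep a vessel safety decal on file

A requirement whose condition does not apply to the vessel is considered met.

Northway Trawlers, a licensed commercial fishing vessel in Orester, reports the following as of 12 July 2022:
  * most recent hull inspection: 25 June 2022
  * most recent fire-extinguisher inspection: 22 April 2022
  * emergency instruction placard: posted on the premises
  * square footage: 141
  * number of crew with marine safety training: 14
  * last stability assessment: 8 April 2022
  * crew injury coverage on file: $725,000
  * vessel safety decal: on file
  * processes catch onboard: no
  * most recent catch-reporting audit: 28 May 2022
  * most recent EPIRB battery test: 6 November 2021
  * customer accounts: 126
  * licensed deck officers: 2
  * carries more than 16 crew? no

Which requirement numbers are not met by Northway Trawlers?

10, 11

1. fire-extinguisher inspection 81 days ago vs limit 90 → met
2. condition 'carries more than 16 crew' does not hold → requirement n/a → met
3. hull inspection 17 days ago vs limit 30 → met
4. licensed deck officers 2 ≥ 2 → met
5. emergency instruction placard present → met
6. EPIRB battery test 248 days ago vs limit 270 → met
7. crew with marine safety training 14 ≥ 9 → met
8. condition 'processes catch onboard' does not hold → requirement n/a → met
9. crew injury coverage $725,000 ≥ $475,000 → met
10. catch-reporting audit 45 days ago vs limit 30 → not met
11. stability assessment 95 days ago vs limit 90 → not met
12. vessel safety decal present → met
Not met: 10, 11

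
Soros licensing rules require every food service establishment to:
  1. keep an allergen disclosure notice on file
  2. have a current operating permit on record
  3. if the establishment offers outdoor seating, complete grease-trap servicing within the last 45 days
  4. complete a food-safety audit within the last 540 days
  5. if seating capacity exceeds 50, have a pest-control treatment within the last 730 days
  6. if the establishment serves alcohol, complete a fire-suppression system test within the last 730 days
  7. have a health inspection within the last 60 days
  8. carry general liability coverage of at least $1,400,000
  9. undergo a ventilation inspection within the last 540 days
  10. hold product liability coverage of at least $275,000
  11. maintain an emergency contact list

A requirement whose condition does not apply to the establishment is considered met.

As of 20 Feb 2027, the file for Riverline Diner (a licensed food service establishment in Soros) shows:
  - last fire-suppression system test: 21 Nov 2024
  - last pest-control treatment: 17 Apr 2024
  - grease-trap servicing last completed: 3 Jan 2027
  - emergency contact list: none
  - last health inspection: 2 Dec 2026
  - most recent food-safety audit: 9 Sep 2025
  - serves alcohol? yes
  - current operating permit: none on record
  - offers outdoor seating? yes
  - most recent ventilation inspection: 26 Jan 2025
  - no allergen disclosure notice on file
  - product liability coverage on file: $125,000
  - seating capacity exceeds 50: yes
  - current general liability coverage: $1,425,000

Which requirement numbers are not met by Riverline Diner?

1. allergen disclosure notice absent → not met
2. current operating permit absent → not met
3. condition 'offers outdoor seating' holds; grease-trap servicing 48 days ago vs limit 45 → not met
4. food-safety audit 529 days ago vs limit 540 → met
5. condition 'seating capacity exceeds 50' holds; pest-control treatment 1039 days ago vs limit 730 → not met
6. condition 'serves alcohol' holds; fire-suppression system test 821 days ago vs limit 730 → not met
7. health inspection 80 days ago vs limit 60 → not met
8. general liability coverage $1,425,000 ≥ $1,400,000 → met
9. ventilation inspection 755 days ago vs limit 540 → not met
10. product liability coverage $125,000 < $275,000 → not met
11. emergency contact list absent → not met
Not met: 1, 2, 3, 5, 6, 7, 9, 10, 11

1, 2, 3, 5, 6, 7, 9, 10, 11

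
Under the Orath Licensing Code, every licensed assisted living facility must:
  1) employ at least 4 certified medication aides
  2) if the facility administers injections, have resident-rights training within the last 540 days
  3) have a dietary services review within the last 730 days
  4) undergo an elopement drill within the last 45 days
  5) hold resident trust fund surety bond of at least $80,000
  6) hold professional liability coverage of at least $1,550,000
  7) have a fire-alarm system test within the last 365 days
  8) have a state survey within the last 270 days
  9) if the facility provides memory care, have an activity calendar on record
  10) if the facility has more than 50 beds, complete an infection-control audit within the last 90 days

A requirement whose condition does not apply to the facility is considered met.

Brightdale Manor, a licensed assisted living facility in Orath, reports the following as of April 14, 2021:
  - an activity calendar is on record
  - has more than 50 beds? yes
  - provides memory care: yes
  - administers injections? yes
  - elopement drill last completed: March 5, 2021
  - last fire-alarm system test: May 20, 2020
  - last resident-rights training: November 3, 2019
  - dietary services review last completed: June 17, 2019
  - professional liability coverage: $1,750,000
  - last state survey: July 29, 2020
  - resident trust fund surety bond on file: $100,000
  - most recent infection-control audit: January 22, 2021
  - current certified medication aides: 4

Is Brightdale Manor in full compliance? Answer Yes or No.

Yes

1. certified medication aides 4 ≥ 4 → met
2. condition 'administers injections' holds; resident-rights training 528 days ago vs limit 540 → met
3. dietary services review 667 days ago vs limit 730 → met
4. elopement drill 40 days ago vs limit 45 → met
5. resident trust fund surety bond $100,000 ≥ $80,000 → met
6. professional liability coverage $1,750,000 ≥ $1,550,000 → met
7. fire-alarm system test 329 days ago vs limit 365 → met
8. state survey 259 days ago vs limit 270 → met
9. condition 'provides memory care' holds; activity calendar present → met
10. condition 'has more than 50 beds' holds; infection-control audit 82 days ago vs limit 90 → met
All met.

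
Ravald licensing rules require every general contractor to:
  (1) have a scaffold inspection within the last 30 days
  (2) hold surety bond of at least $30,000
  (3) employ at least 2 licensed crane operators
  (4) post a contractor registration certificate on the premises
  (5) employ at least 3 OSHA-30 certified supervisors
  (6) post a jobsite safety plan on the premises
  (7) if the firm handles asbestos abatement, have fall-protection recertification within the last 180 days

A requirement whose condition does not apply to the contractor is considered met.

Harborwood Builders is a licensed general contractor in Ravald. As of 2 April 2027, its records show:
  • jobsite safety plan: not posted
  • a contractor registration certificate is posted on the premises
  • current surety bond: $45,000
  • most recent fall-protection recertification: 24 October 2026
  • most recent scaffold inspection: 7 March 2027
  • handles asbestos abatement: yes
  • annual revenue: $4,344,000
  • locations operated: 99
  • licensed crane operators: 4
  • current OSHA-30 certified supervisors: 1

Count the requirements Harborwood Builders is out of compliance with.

1. scaffold inspection 26 days ago vs limit 30 → met
2. surety bond $45,000 ≥ $30,000 → met
3. licensed crane operators 4 ≥ 2 → met
4. contractor registration certificate present → met
5. OSHA-30 certified supervisors 1 < 3 → not met
6. jobsite safety plan absent → not met
7. condition 'handles asbestos abatement' holds; fall-protection recertification 160 days ago vs limit 180 → met
Not met: 2 of 7

2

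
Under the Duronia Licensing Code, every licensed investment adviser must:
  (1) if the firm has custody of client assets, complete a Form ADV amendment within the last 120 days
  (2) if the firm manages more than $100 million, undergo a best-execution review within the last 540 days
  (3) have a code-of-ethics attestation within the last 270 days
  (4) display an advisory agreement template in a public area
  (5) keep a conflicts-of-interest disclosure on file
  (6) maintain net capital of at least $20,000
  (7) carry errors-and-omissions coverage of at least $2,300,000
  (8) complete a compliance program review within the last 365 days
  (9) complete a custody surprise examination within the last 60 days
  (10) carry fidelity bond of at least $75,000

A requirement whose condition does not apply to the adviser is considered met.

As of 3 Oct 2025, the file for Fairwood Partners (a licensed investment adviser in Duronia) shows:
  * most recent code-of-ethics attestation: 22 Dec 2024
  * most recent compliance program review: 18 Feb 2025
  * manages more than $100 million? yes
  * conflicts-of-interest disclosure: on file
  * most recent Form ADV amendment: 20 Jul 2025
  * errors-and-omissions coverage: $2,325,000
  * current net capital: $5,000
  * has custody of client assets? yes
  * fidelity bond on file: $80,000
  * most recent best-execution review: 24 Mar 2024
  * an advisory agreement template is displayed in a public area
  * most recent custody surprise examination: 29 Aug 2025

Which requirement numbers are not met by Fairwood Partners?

2, 3, 6

1. condition 'has custody of client assets' holds; Form ADV amendment 75 days ago vs limit 120 → met
2. condition 'manages more than $100 million' holds; best-execution review 558 days ago vs limit 540 → not met
3. code-of-ethics attestation 285 days ago vs limit 270 → not met
4. advisory agreement template present → met
5. conflicts-of-interest disclosure present → met
6. net capital $5,000 < $20,000 → not met
7. errors-and-omissions coverage $2,325,000 ≥ $2,300,000 → met
8. compliance program review 227 days ago vs limit 365 → met
9. custody surprise examination 35 days ago vs limit 60 → met
10. fidelity bond $80,000 ≥ $75,000 → met
Not met: 2, 3, 6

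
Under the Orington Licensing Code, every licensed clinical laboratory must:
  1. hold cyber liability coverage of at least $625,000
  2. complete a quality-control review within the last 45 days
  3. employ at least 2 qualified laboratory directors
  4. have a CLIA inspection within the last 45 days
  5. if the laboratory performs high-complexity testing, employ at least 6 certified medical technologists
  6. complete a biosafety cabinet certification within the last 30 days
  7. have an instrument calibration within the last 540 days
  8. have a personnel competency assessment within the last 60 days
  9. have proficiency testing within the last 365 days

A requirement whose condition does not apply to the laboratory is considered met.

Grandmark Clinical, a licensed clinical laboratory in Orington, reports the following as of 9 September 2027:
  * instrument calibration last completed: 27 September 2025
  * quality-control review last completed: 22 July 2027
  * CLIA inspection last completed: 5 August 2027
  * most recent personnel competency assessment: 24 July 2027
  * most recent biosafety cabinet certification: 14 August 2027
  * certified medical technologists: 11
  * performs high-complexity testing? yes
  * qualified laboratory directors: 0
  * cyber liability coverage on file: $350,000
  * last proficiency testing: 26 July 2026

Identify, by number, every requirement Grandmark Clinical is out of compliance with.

1, 2, 3, 7, 9

1. cyber liability coverage $350,000 < $625,000 → not met
2. quality-control review 49 days ago vs limit 45 → not met
3. qualified laboratory directors 0 < 2 → not met
4. CLIA inspection 35 days ago vs limit 45 → met
5. condition 'performs high-complexity testing' holds; certified medical technologists 11 ≥ 6 → met
6. biosafety cabinet certification 26 days ago vs limit 30 → met
7. instrument calibration 712 days ago vs limit 540 → not met
8. personnel competency assessment 47 days ago vs limit 60 → met
9. proficiency testing 410 days ago vs limit 365 → not met
Not met: 1, 2, 3, 7, 9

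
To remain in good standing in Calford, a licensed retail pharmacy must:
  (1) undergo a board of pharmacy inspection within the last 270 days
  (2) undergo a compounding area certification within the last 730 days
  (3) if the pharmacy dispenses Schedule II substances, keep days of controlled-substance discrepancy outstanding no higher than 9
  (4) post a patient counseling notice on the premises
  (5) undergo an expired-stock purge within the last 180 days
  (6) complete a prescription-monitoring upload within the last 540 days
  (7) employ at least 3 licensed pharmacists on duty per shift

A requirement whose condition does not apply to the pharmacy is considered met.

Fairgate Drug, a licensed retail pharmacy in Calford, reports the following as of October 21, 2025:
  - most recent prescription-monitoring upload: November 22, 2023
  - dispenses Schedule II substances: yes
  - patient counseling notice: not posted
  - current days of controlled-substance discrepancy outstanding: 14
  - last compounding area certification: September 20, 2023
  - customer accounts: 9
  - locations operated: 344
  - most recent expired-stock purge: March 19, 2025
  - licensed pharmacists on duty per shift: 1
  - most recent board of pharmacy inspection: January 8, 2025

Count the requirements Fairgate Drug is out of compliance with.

1. board of pharmacy inspection 286 days ago vs limit 270 → not met
2. compounding area certification 762 days ago vs limit 730 → not met
3. condition 'dispenses Schedule II substances' holds; days of controlled-substance discrepancy outstanding 14 > 9 → not met
4. patient counseling notice absent → not met
5. expired-stock purge 216 days ago vs limit 180 → not met
6. prescription-monitoring upload 699 days ago vs limit 540 → not met
7. licensed pharmacists on duty per shift 1 < 3 → not met
Not met: 7 of 7

7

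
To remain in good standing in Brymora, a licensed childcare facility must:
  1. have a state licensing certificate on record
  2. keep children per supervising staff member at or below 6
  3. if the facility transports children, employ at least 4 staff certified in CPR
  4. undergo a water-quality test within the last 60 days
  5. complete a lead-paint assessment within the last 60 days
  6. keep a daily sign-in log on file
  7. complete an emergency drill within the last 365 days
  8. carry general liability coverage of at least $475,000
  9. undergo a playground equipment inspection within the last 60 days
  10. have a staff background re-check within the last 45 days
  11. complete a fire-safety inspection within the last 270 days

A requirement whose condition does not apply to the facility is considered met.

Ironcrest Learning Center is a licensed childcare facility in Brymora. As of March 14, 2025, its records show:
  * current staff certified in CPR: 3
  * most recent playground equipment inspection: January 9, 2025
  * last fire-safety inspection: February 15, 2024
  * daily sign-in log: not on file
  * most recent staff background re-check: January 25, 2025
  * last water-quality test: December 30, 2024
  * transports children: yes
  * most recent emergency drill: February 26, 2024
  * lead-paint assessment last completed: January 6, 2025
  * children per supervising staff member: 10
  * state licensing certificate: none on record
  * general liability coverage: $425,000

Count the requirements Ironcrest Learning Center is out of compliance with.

1. state licensing certificate absent → not met
2. children per supervising staff member 10 > 6 → not met
3. condition 'transports children' holds; staff certified in CPR 3 < 4 → not met
4. water-quality test 74 days ago vs limit 60 → not met
5. lead-paint assessment 67 days ago vs limit 60 → not met
6. daily sign-in log absent → not met
7. emergency drill 382 days ago vs limit 365 → not met
8. general liability coverage $425,000 < $475,000 → not met
9. playground equipment inspection 64 days ago vs limit 60 → not met
10. staff background re-check 48 days ago vs limit 45 → not met
11. fire-safety inspection 393 days ago vs limit 270 → not met
Not met: 11 of 11

11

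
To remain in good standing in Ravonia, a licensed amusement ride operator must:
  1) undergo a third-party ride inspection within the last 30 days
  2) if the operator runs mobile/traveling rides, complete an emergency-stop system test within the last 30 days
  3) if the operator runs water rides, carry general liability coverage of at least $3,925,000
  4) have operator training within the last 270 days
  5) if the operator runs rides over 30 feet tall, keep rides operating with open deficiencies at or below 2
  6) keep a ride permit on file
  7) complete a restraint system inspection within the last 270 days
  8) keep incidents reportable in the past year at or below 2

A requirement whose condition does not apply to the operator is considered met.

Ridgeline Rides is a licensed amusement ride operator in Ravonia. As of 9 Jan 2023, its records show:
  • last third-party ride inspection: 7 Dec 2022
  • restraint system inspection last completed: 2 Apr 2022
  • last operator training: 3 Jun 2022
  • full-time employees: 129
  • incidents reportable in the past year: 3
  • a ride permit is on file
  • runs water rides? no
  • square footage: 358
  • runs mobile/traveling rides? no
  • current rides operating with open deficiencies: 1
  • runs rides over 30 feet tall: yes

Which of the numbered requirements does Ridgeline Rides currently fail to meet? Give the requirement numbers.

1, 7, 8

1. third-party ride inspection 33 days ago vs limit 30 → not met
2. condition 'runs mobile/traveling rides' does not hold → requirement n/a → met
3. condition 'runs water rides' does not hold → requirement n/a → met
4. operator training 220 days ago vs limit 270 → met
5. condition 'runs rides over 30 feet tall' holds; rides operating with open deficiencies 1 ≤ 2 → met
6. ride permit present → met
7. restraint system inspection 282 days ago vs limit 270 → not met
8. incidents reportable in the past year 3 > 2 → not met
Not met: 1, 7, 8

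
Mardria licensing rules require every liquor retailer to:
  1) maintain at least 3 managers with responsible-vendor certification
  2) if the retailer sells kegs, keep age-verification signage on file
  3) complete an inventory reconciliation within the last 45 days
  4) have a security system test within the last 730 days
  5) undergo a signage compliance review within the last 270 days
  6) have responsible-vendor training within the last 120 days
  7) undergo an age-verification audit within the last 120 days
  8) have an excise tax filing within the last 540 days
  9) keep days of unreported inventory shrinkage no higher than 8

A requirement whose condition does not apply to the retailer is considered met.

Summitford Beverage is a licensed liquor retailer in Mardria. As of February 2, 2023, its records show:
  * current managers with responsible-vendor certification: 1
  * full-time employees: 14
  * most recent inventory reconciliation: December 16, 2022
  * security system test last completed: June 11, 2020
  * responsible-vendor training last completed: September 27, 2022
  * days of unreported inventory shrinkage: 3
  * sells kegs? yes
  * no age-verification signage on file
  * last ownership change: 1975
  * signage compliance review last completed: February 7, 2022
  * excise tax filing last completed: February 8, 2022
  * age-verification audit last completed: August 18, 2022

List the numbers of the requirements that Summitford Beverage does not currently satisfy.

1, 2, 3, 4, 5, 6, 7

1. managers with responsible-vendor certification 1 < 3 → not met
2. condition 'sells kegs' holds; age-verification signage absent → not met
3. inventory reconciliation 48 days ago vs limit 45 → not met
4. security system test 966 days ago vs limit 730 → not met
5. signage compliance review 360 days ago vs limit 270 → not met
6. responsible-vendor training 128 days ago vs limit 120 → not met
7. age-verification audit 168 days ago vs limit 120 → not met
8. excise tax filing 359 days ago vs limit 540 → met
9. days of unreported inventory shrinkage 3 ≤ 8 → met
Not met: 1, 2, 3, 4, 5, 6, 7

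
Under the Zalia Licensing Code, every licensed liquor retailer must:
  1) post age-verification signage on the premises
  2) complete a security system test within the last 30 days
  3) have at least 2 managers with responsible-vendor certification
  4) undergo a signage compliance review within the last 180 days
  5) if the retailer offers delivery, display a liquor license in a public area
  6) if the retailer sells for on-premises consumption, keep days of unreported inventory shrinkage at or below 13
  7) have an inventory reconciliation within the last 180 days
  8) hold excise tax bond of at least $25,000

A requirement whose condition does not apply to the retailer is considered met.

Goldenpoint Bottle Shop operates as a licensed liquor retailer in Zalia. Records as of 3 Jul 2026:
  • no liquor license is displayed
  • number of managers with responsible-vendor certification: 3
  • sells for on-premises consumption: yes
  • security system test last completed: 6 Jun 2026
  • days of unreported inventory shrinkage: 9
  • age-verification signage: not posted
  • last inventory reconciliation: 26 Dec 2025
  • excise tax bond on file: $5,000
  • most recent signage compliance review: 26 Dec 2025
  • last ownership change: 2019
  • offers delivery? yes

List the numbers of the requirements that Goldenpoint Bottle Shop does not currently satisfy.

1. age-verification signage absent → not met
2. security system test 27 days ago vs limit 30 → met
3. managers with responsible-vendor certification 3 ≥ 2 → met
4. signage compliance review 189 days ago vs limit 180 → not met
5. condition 'offers delivery' holds; liquor license absent → not met
6. condition 'sells for on-premises consumption' holds; days of unreported inventory shrinkage 9 ≤ 13 → met
7. inventory reconciliation 189 days ago vs limit 180 → not met
8. excise tax bond $5,000 < $25,000 → not met
Not met: 1, 4, 5, 7, 8

1, 4, 5, 7, 8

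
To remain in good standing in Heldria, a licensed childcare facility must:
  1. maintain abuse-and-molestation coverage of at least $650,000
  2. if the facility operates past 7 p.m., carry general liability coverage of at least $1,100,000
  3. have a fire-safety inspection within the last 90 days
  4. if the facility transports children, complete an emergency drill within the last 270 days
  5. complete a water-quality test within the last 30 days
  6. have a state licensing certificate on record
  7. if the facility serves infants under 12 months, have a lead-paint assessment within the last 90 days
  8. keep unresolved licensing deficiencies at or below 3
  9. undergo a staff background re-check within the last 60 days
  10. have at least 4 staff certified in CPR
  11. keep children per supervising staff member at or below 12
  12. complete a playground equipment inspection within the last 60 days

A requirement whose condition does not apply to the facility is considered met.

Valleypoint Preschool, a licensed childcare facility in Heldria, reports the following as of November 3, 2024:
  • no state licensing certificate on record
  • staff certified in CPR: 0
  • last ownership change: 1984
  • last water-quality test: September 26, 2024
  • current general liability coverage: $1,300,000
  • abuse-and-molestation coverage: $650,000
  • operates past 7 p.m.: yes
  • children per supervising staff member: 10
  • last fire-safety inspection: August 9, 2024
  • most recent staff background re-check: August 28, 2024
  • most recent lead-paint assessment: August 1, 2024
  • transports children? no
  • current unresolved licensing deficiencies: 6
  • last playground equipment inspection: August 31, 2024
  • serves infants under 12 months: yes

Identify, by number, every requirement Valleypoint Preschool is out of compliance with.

1. abuse-and-molestation coverage $650,000 ≥ $650,000 → met
2. condition 'operates past 7 p.m.' holds; general liability coverage $1,300,000 ≥ $1,100,000 → met
3. fire-safety inspection 86 days ago vs limit 90 → met
4. condition 'transports children' does not hold → requirement n/a → met
5. water-quality test 38 days ago vs limit 30 → not met
6. state licensing certificate absent → not met
7. condition 'serves infants under 12 months' holds; lead-paint assessment 94 days ago vs limit 90 → not met
8. unresolved licensing deficiencies 6 > 3 → not met
9. staff background re-check 67 days ago vs limit 60 → not met
10. staff certified in CPR 0 < 4 → not met
11. children per supervising staff member 10 ≤ 12 → met
12. playground equipment inspection 64 days ago vs limit 60 → not met
Not met: 5, 6, 7, 8, 9, 10, 12

5, 6, 7, 8, 9, 10, 12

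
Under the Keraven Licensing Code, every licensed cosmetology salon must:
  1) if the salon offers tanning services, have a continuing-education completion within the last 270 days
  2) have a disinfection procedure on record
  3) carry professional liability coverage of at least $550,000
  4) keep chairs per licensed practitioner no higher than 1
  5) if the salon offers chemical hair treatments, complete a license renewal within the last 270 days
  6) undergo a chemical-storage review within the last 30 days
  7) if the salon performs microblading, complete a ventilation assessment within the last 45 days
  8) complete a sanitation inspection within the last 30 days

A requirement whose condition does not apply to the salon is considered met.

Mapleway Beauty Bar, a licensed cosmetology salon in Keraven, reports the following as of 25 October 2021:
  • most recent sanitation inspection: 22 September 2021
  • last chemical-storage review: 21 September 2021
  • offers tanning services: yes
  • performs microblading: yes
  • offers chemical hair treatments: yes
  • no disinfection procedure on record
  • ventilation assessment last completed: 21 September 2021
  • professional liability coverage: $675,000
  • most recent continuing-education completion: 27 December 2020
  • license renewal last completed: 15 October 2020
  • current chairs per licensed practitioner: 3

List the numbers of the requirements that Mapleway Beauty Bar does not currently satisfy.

1. condition 'offers tanning services' holds; continuing-education completion 302 days ago vs limit 270 → not met
2. disinfection procedure absent → not met
3. professional liability coverage $675,000 ≥ $550,000 → met
4. chairs per licensed practitioner 3 > 1 → not met
5. condition 'offers chemical hair treatments' holds; license renewal 375 days ago vs limit 270 → not met
6. chemical-storage review 34 days ago vs limit 30 → not met
7. condition 'performs microblading' holds; ventilation assessment 34 days ago vs limit 45 → met
8. sanitation inspection 33 days ago vs limit 30 → not met
Not met: 1, 2, 4, 5, 6, 8

1, 2, 4, 5, 6, 8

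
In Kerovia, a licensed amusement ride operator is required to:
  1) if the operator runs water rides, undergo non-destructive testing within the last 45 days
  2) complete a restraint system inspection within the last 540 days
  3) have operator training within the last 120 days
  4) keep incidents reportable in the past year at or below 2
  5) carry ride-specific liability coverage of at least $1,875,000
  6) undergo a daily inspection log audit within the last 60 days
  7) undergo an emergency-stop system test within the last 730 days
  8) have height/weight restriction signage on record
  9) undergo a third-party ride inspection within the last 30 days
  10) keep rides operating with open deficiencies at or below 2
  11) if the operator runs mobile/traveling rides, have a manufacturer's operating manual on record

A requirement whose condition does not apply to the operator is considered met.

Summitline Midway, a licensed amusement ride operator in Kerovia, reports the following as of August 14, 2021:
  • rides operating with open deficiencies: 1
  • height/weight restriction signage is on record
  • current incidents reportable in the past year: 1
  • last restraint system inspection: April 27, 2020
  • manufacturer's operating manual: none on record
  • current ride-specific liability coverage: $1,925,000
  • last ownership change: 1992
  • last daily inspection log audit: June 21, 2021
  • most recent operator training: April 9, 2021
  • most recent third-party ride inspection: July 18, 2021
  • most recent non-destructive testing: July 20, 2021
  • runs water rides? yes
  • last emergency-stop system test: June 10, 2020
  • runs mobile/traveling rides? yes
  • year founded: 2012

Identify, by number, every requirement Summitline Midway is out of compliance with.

1. condition 'runs water rides' holds; non-destructive testing 25 days ago vs limit 45 → met
2. restraint system inspection 474 days ago vs limit 540 → met
3. operator training 127 days ago vs limit 120 → not met
4. incidents reportable in the past year 1 ≤ 2 → met
5. ride-specific liability coverage $1,925,000 ≥ $1,875,000 → met
6. daily inspection log audit 54 days ago vs limit 60 → met
7. emergency-stop system test 430 days ago vs limit 730 → met
8. height/weight restriction signage present → met
9. third-party ride inspection 27 days ago vs limit 30 → met
10. rides operating with open deficiencies 1 ≤ 2 → met
11. condition 'runs mobile/traveling rides' holds; manufacturer's operating manual absent → not met
Not met: 3, 11

3, 11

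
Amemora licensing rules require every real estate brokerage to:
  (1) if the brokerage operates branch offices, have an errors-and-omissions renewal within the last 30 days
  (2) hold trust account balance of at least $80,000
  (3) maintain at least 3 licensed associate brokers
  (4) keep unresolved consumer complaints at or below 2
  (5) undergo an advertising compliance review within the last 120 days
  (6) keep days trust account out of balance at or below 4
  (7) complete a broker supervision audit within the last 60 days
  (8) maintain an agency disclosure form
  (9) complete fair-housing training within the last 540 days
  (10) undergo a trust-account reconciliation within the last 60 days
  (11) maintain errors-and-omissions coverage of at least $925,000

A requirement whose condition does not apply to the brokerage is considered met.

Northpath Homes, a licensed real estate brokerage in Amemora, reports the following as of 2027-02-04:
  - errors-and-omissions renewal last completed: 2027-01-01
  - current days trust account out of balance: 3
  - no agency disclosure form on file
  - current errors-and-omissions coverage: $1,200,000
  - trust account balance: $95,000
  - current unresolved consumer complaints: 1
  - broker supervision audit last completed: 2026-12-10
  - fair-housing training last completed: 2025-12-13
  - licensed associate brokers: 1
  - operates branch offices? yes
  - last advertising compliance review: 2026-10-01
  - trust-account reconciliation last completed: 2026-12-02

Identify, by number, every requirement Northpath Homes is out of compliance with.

1, 3, 5, 8, 10

1. condition 'operates branch offices' holds; errors-and-omissions renewal 34 days ago vs limit 30 → not met
2. trust account balance $95,000 ≥ $80,000 → met
3. licensed associate brokers 1 < 3 → not met
4. unresolved consumer complaints 1 ≤ 2 → met
5. advertising compliance review 126 days ago vs limit 120 → not met
6. days trust account out of balance 3 ≤ 4 → met
7. broker supervision audit 56 days ago vs limit 60 → met
8. agency disclosure form absent → not met
9. fair-housing training 418 days ago vs limit 540 → met
10. trust-account reconciliation 64 days ago vs limit 60 → not met
11. errors-and-omissions coverage $1,200,000 ≥ $925,000 → met
Not met: 1, 3, 5, 8, 10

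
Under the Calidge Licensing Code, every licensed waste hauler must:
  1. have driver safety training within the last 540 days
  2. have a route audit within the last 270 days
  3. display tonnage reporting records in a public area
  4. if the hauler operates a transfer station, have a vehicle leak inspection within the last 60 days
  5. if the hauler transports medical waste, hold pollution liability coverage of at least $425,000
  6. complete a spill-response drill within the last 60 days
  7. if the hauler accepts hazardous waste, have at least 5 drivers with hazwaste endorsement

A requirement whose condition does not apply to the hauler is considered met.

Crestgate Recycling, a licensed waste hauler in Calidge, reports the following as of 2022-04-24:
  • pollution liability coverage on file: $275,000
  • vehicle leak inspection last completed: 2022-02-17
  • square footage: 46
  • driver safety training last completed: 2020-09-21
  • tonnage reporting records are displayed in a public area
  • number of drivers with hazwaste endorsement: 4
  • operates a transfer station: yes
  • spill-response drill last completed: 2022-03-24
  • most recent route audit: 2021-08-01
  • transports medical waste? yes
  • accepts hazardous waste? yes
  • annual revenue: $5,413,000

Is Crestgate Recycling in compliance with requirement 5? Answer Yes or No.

5. condition 'transports medical waste' holds; pollution liability coverage $275,000 < $425,000 → not met

No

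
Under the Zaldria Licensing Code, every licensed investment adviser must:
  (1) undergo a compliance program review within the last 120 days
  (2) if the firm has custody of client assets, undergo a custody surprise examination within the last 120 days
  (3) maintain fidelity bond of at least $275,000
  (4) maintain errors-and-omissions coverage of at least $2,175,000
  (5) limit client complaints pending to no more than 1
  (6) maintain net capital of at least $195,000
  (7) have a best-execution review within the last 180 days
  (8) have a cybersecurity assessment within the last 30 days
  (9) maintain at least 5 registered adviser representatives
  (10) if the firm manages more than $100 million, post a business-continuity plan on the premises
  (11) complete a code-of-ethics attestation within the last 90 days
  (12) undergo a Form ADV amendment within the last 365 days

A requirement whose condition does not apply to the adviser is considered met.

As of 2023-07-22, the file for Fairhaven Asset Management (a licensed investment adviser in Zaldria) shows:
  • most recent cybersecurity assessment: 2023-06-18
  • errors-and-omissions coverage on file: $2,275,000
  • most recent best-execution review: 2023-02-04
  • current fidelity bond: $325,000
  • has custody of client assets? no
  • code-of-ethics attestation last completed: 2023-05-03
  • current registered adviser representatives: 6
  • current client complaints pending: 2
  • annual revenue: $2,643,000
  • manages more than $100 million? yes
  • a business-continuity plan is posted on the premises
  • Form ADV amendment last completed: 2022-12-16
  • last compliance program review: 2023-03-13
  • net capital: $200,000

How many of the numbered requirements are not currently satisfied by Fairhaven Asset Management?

3

1. compliance program review 131 days ago vs limit 120 → not met
2. condition 'has custody of client assets' does not hold → requirement n/a → met
3. fidelity bond $325,000 ≥ $275,000 → met
4. errors-and-omissions coverage $2,275,000 ≥ $2,175,000 → met
5. client complaints pending 2 > 1 → not met
6. net capital $200,000 ≥ $195,000 → met
7. best-execution review 168 days ago vs limit 180 → met
8. cybersecurity assessment 34 days ago vs limit 30 → not met
9. registered adviser representatives 6 ≥ 5 → met
10. condition 'manages more than $100 million' holds; business-continuity plan present → met
11. code-of-ethics attestation 80 days ago vs limit 90 → met
12. Form ADV amendment 218 days ago vs limit 365 → met
Not met: 3 of 12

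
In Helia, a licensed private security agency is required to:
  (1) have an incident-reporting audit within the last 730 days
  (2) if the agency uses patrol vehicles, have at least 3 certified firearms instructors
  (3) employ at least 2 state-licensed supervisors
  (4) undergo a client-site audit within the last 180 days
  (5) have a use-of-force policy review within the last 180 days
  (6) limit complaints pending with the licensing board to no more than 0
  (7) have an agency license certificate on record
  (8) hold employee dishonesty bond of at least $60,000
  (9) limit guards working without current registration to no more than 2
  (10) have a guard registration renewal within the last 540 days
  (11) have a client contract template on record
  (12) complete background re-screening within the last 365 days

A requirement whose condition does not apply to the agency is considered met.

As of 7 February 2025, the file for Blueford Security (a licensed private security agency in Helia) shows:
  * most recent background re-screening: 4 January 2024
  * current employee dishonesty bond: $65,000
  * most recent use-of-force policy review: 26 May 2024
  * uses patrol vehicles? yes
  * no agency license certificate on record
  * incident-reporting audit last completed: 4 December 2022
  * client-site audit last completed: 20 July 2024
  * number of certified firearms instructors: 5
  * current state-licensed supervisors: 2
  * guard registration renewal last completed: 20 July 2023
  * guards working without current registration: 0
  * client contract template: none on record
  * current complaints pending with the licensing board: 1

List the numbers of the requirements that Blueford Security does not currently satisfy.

1, 4, 5, 6, 7, 10, 11, 12

1. incident-reporting audit 796 days ago vs limit 730 → not met
2. condition 'uses patrol vehicles' holds; certified firearms instructors 5 ≥ 3 → met
3. state-licensed supervisors 2 ≥ 2 → met
4. client-site audit 202 days ago vs limit 180 → not met
5. use-of-force policy review 257 days ago vs limit 180 → not met
6. complaints pending with the licensing board 1 > 0 → not met
7. agency license certificate absent → not met
8. employee dishonesty bond $65,000 ≥ $60,000 → met
9. guards working without current registration 0 ≤ 2 → met
10. guard registration renewal 568 days ago vs limit 540 → not met
11. client contract template absent → not met
12. background re-screening 400 days ago vs limit 365 → not met
Not met: 1, 4, 5, 6, 7, 10, 11, 12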